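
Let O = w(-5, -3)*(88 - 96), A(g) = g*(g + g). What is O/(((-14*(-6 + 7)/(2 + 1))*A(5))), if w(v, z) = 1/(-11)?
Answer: -6/1925 ≈ -0.0031169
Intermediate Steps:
w(v, z) = -1/11
A(g) = 2*g² (A(g) = g*(2*g) = 2*g²)
O = 8/11 (O = -(88 - 96)/11 = -1/11*(-8) = 8/11 ≈ 0.72727)
O/(((-14*(-6 + 7)/(2 + 1))*A(5))) = 8/(11*(((-14*(-6 + 7)/(2 + 1))*(2*5²)))) = 8/(11*(((-14/3)*(2*25)))) = 8/(11*((-14/3*50))) = 8/(11*(-700/3)) = (8/11)*(-3/700) = -6/1925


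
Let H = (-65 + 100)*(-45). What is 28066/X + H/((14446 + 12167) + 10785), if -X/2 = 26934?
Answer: -47268932/83939811 ≈ -0.56313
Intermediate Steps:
X = -53868 (X = -2*26934 = -53868)
H = -1575 (H = 35*(-45) = -1575)
28066/X + H/((14446 + 12167) + 10785) = 28066/(-53868) - 1575/((14446 + 12167) + 10785) = 28066*(-1/53868) - 1575/(26613 + 10785) = -14033/26934 - 1575/37398 = -14033/26934 - 1575*1/37398 = -14033/26934 - 525/12466 = -47268932/83939811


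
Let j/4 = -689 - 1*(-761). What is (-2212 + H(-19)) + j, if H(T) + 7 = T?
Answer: -1950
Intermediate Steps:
j = 288 (j = 4*(-689 - 1*(-761)) = 4*(-689 + 761) = 4*72 = 288)
H(T) = -7 + T
(-2212 + H(-19)) + j = (-2212 + (-7 - 19)) + 288 = (-2212 - 26) + 288 = -2238 + 288 = -1950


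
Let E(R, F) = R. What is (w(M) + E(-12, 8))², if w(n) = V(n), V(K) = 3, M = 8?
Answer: 81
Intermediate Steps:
w(n) = 3
(w(M) + E(-12, 8))² = (3 - 12)² = (-9)² = 81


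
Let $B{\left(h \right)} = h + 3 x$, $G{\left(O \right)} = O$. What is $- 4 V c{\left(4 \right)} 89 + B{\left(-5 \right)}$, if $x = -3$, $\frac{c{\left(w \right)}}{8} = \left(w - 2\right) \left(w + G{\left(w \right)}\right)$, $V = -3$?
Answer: $136690$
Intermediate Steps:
$c{\left(w \right)} = 16 w \left(-2 + w\right)$ ($c{\left(w \right)} = 8 \left(w - 2\right) \left(w + w\right) = 8 \left(-2 + w\right) 2 w = 8 \cdot 2 w \left(-2 + w\right) = 16 w \left(-2 + w\right)$)
$B{\left(h \right)} = -9 + h$ ($B{\left(h \right)} = h + 3 \left(-3\right) = h - 9 = -9 + h$)
$- 4 V c{\left(4 \right)} 89 + B{\left(-5 \right)} = \left(-4\right) \left(-3\right) 16 \cdot 4 \left(-2 + 4\right) 89 - 14 = 12 \cdot 16 \cdot 4 \cdot 2 \cdot 89 - 14 = 12 \cdot 128 \cdot 89 - 14 = 1536 \cdot 89 - 14 = 136704 - 14 = 136690$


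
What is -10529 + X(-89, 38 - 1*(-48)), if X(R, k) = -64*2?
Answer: -10657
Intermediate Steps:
X(R, k) = -128 (X(R, k) = -16*8 = -128)
-10529 + X(-89, 38 - 1*(-48)) = -10529 - 128 = -10657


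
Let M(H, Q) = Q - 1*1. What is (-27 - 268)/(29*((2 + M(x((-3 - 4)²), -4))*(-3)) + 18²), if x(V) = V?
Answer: -59/117 ≈ -0.50427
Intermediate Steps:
M(H, Q) = -1 + Q (M(H, Q) = Q - 1 = -1 + Q)
(-27 - 268)/(29*((2 + M(x((-3 - 4)²), -4))*(-3)) + 18²) = (-27 - 268)/(29*((2 + (-1 - 4))*(-3)) + 18²) = -295/(29*((2 - 5)*(-3)) + 324) = -295/(29*(-3*(-3)) + 324) = -295/(29*9 + 324) = -295/(261 + 324) = -295/585 = -295*1/585 = -59/117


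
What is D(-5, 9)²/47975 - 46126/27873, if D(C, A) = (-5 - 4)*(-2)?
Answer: -115992842/70379325 ≈ -1.6481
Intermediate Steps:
D(C, A) = 18 (D(C, A) = -9*(-2) = 18)
D(-5, 9)²/47975 - 46126/27873 = 18²/47975 - 46126/27873 = 324*(1/47975) - 46126*1/27873 = 324/47975 - 46126/27873 = -115992842/70379325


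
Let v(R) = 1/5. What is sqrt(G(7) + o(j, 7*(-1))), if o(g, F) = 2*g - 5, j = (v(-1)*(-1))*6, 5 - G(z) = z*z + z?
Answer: 2*I*sqrt(365)/5 ≈ 7.642*I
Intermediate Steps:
v(R) = 1/5
G(z) = 5 - z - z**2 (G(z) = 5 - (z*z + z) = 5 - (z**2 + z) = 5 - (z + z**2) = 5 + (-z - z**2) = 5 - z - z**2)
j = -6/5 (j = ((1/5)*(-1))*6 = -1/5*6 = -6/5 ≈ -1.2000)
o(g, F) = -5 + 2*g
sqrt(G(7) + o(j, 7*(-1))) = sqrt((5 - 1*7 - 1*7**2) + (-5 + 2*(-6/5))) = sqrt((5 - 7 - 1*49) + (-5 - 12/5)) = sqrt((5 - 7 - 49) - 37/5) = sqrt(-51 - 37/5) = sqrt(-292/5) = 2*I*sqrt(365)/5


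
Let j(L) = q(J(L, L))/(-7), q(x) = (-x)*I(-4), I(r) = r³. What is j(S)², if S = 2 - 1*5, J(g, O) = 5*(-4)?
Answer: 1638400/49 ≈ 33437.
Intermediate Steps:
J(g, O) = -20
S = -3 (S = 2 - 5 = -3)
q(x) = 64*x (q(x) = -x*(-4)³ = -x*(-64) = 64*x)
j(L) = 1280/7 (j(L) = (64*(-20))/(-7) = -1280*(-⅐) = 1280/7)
j(S)² = (1280/7)² = 1638400/49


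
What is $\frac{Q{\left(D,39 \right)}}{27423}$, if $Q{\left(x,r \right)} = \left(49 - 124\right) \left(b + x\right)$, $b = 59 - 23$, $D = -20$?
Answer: $- \frac{400}{9141} \approx -0.043759$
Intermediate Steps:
$b = 36$ ($b = 59 - 23 = 36$)
$Q{\left(x,r \right)} = -2700 - 75 x$ ($Q{\left(x,r \right)} = \left(49 - 124\right) \left(36 + x\right) = - 75 \left(36 + x\right) = -2700 - 75 x$)
$\frac{Q{\left(D,39 \right)}}{27423} = \frac{-2700 - -1500}{27423} = \left(-2700 + 1500\right) \frac{1}{27423} = \left(-1200\right) \frac{1}{27423} = - \frac{400}{9141}$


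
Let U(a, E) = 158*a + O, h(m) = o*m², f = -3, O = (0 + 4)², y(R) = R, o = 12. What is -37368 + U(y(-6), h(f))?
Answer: -38300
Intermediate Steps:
O = 16 (O = 4² = 16)
h(m) = 12*m²
U(a, E) = 16 + 158*a (U(a, E) = 158*a + 16 = 16 + 158*a)
-37368 + U(y(-6), h(f)) = -37368 + (16 + 158*(-6)) = -37368 + (16 - 948) = -37368 - 932 = -38300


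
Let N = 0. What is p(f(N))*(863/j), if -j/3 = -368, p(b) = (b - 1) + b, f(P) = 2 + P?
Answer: 863/368 ≈ 2.3451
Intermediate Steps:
p(b) = -1 + 2*b (p(b) = (-1 + b) + b = -1 + 2*b)
j = 1104 (j = -3*(-368) = 1104)
p(f(N))*(863/j) = (-1 + 2*(2 + 0))*(863/1104) = (-1 + 2*2)*(863*(1/1104)) = (-1 + 4)*(863/1104) = 3*(863/1104) = 863/368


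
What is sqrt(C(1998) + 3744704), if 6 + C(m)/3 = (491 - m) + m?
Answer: sqrt(3746159) ≈ 1935.5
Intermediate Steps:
C(m) = 1455 (C(m) = -18 + 3*((491 - m) + m) = -18 + 3*491 = -18 + 1473 = 1455)
sqrt(C(1998) + 3744704) = sqrt(1455 + 3744704) = sqrt(3746159)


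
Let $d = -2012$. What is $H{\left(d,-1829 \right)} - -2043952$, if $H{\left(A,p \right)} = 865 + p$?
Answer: $2042988$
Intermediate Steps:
$H{\left(d,-1829 \right)} - -2043952 = \left(865 - 1829\right) - -2043952 = -964 + 2043952 = 2042988$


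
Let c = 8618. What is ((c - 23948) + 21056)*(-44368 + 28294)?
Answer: -92039724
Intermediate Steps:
((c - 23948) + 21056)*(-44368 + 28294) = ((8618 - 23948) + 21056)*(-44368 + 28294) = (-15330 + 21056)*(-16074) = 5726*(-16074) = -92039724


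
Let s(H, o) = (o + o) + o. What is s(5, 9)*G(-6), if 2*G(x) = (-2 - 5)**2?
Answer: 1323/2 ≈ 661.50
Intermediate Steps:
G(x) = 49/2 (G(x) = (-2 - 5)**2/2 = (1/2)*(-7)**2 = (1/2)*49 = 49/2)
s(H, o) = 3*o (s(H, o) = 2*o + o = 3*o)
s(5, 9)*G(-6) = (3*9)*(49/2) = 27*(49/2) = 1323/2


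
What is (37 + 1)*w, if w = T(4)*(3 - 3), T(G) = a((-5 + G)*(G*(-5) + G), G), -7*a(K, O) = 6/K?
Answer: 0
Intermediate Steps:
a(K, O) = -6/(7*K)
T(G) = 3/(14*G*(-5 + G)) (T(G) = -6*1/((-5 + G)*(G*(-5) + G))/7 = -6*1/((-5 + G)*(-5*G + G))/7 = -6*(-1/(4*G*(-5 + G)))/7 = -(-3)/(14*G*(-5 + G)) = 3/(14*G*(-5 + G)))
w = 0 (w = ((3/14)/(4*(-5 + 4)))*(3 - 3) = ((3/14)*(¼)/(-1))*0 = ((3/14)*(¼)*(-1))*0 = -3/56*0 = 0)
(37 + 1)*w = (37 + 1)*0 = 38*0 = 0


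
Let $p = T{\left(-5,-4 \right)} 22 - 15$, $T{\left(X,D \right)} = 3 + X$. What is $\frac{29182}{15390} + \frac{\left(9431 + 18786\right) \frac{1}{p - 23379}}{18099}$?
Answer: $\frac{687705412903}{362694729510} \approx 1.8961$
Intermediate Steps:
$p = -59$ ($p = \left(3 - 5\right) 22 - 15 = \left(-2\right) 22 - 15 = -44 - 15 = -59$)
$\frac{29182}{15390} + \frac{\left(9431 + 18786\right) \frac{1}{p - 23379}}{18099} = \frac{29182}{15390} + \frac{\left(9431 + 18786\right) \frac{1}{-59 - 23379}}{18099} = 29182 \cdot \frac{1}{15390} + \frac{28217}{-23438} \cdot \frac{1}{18099} = \frac{14591}{7695} + 28217 \left(- \frac{1}{23438}\right) \frac{1}{18099} = \frac{14591}{7695} - \frac{28217}{424204362} = \frac{687705412903}{362694729510}$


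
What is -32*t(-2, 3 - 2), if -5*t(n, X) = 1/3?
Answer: 32/15 ≈ 2.1333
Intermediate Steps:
t(n, X) = -1/15 (t(n, X) = -⅕/3 = -⅕*⅓ = -1/15)
-32*t(-2, 3 - 2) = -32*(-1/15) = 32/15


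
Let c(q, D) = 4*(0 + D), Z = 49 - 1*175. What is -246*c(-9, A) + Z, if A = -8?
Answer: 7746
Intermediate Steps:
Z = -126 (Z = 49 - 175 = -126)
c(q, D) = 4*D
-246*c(-9, A) + Z = -984*(-8) - 126 = -246*(-32) - 126 = 7872 - 126 = 7746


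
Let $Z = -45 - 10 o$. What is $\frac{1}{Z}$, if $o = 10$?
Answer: $- \frac{1}{145} \approx -0.0068966$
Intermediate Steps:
$Z = -145$ ($Z = -45 - 100 = -145$)
$\frac{1}{Z} = \frac{1}{-145} = - \frac{1}{145}$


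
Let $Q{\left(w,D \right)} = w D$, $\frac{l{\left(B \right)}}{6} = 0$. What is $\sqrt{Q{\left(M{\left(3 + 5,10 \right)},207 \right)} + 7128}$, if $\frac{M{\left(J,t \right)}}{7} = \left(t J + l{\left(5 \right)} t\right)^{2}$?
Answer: $6 \sqrt{257798} \approx 3046.4$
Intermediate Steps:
$l{\left(B \right)} = 0$ ($l{\left(B \right)} = 6 \cdot 0 = 0$)
$M{\left(J,t \right)} = 7 J^{2} t^{2}$ ($M{\left(J,t \right)} = 7 \left(t J + 0 t\right)^{2} = 7 \left(J t + 0\right)^{2} = 7 \left(J t\right)^{2} = 7 J^{2} t^{2}$)
$Q{\left(w,D \right)} = D w$
$\sqrt{Q{\left(M{\left(3 + 5,10 \right)},207 \right)} + 7128} = \sqrt{207 \cdot 7 \left(3 + 5\right)^{2} \cdot 10^{2} + 7128} = \sqrt{207 \cdot 7 \cdot 8^{2} \cdot 100 + 7128} = \sqrt{207 \cdot 7 \cdot 64 \cdot 100 + 7128} = \sqrt{207 \cdot 44800 + 7128} = \sqrt{9273600 + 7128} = \sqrt{9280728} = 6 \sqrt{257798}$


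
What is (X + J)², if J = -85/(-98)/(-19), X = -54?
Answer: 10127000689/3467044 ≈ 2920.9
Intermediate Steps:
J = -85/1862 (J = -85*(-1/98)*(-1/19) = (85/98)*(-1/19) = -85/1862 ≈ -0.045650)
(X + J)² = (-54 - 85/1862)² = (-100633/1862)² = 10127000689/3467044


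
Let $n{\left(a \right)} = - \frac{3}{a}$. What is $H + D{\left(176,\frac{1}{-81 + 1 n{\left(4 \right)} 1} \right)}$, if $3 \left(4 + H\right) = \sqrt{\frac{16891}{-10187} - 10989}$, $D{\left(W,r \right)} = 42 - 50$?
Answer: $-12 + \frac{i \sqrt{1140555202958}}{30561} \approx -12.0 + 34.945 i$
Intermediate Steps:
$D{\left(W,r \right)} = -8$ ($D{\left(W,r \right)} = 42 - 50 = -8$)
$H = -4 + \frac{i \sqrt{1140555202958}}{30561}$ ($H = -4 + \frac{\sqrt{\frac{16891}{-10187} - 10989}}{3} = -4 + \frac{\sqrt{16891 \left(- \frac{1}{10187}\right) - 10989}}{3} = -4 + \frac{\sqrt{- \frac{16891}{10187} - 10989}}{3} = -4 + \frac{\sqrt{- \frac{111961834}{10187}}}{3} = -4 + \frac{\frac{1}{10187} i \sqrt{1140555202958}}{3} = -4 + \frac{i \sqrt{1140555202958}}{30561} \approx -4.0 + 34.945 i$)
$H + D{\left(176,\frac{1}{-81 + 1 n{\left(4 \right)} 1} \right)} = \left(-4 + \frac{i \sqrt{1140555202958}}{30561}\right) - 8 = -12 + \frac{i \sqrt{1140555202958}}{30561}$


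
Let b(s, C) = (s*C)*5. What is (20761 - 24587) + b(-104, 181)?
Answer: -97946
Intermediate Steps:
b(s, C) = 5*C*s (b(s, C) = (C*s)*5 = 5*C*s)
(20761 - 24587) + b(-104, 181) = (20761 - 24587) + 5*181*(-104) = -3826 - 94120 = -97946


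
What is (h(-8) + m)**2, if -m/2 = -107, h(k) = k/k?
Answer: 46225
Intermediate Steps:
h(k) = 1
m = 214 (m = -2*(-107) = 214)
(h(-8) + m)**2 = (1 + 214)**2 = 215**2 = 46225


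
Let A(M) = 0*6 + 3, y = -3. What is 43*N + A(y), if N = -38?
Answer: -1631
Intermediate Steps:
A(M) = 3 (A(M) = 0 + 3 = 3)
43*N + A(y) = 43*(-38) + 3 = -1634 + 3 = -1631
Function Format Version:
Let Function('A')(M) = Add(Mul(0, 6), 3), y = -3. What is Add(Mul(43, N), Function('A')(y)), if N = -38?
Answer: -1631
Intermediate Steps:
Function('A')(M) = 3 (Function('A')(M) = Add(0, 3) = 3)
Add(Mul(43, N), Function('A')(y)) = Add(Mul(43, -38), 3) = Add(-1634, 3) = -1631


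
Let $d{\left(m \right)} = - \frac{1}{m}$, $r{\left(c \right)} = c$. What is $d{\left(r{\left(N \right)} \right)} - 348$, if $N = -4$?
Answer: $- \frac{1391}{4} \approx -347.75$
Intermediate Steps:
$d{\left(r{\left(N \right)} \right)} - 348 = - \frac{1}{-4} - 348 = \left(-1\right) \left(- \frac{1}{4}\right) - 348 = \frac{1}{4} - 348 = - \frac{1391}{4}$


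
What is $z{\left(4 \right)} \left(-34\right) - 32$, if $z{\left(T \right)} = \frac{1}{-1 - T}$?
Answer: $- \frac{126}{5} \approx -25.2$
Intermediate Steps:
$z{\left(4 \right)} \left(-34\right) - 32 = - \frac{1}{1 + 4} \left(-34\right) - 32 = - \frac{1}{5} \left(-34\right) - 32 = \left(-1\right) \frac{1}{5} \left(-34\right) - 32 = \left(- \frac{1}{5}\right) \left(-34\right) - 32 = \frac{34}{5} - 32 = - \frac{126}{5}$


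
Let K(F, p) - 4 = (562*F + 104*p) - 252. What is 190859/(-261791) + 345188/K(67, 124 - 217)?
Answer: 42536914101/3630255797 ≈ 11.717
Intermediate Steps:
K(F, p) = -248 + 104*p + 562*F (K(F, p) = 4 + ((562*F + 104*p) - 252) = 4 + ((104*p + 562*F) - 252) = 4 + (-252 + 104*p + 562*F) = -248 + 104*p + 562*F)
190859/(-261791) + 345188/K(67, 124 - 217) = 190859/(-261791) + 345188/(-248 + 104*(124 - 217) + 562*67) = 190859*(-1/261791) + 345188/(-248 + 104*(-93) + 37654) = -190859/261791 + 345188/(-248 - 9672 + 37654) = -190859/261791 + 345188/27734 = -190859/261791 + 345188*(1/27734) = -190859/261791 + 172594/13867 = 42536914101/3630255797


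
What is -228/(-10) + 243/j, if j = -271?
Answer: 29679/1355 ≈ 21.903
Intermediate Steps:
-228/(-10) + 243/j = -228/(-10) + 243/(-271) = -228*(-⅒) + 243*(-1/271) = 114/5 - 243/271 = 29679/1355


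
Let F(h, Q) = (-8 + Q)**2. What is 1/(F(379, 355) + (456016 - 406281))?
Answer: 1/170144 ≈ 5.8774e-6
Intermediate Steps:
1/(F(379, 355) + (456016 - 406281)) = 1/((-8 + 355)**2 + (456016 - 406281)) = 1/(347**2 + 49735) = 1/(120409 + 49735) = 1/170144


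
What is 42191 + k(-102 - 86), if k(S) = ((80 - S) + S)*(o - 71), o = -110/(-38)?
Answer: 698109/19 ≈ 36743.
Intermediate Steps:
o = 55/19 (o = -110*(-1/38) = 55/19 ≈ 2.8947)
k(S) = -103520/19 (k(S) = ((80 - S) + S)*(55/19 - 71) = 80*(-1294/19) = -103520/19)
42191 + k(-102 - 86) = 42191 - 103520/19 = 698109/19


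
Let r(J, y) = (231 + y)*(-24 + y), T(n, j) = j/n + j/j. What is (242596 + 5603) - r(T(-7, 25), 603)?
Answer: -234687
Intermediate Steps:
T(n, j) = 1 + j/n (T(n, j) = j/n + 1 = 1 + j/n)
r(J, y) = (-24 + y)*(231 + y)
(242596 + 5603) - r(T(-7, 25), 603) = (242596 + 5603) - (-5544 + 603² + 207*603) = 248199 - (-5544 + 363609 + 124821) = 248199 - 1*482886 = 248199 - 482886 = -234687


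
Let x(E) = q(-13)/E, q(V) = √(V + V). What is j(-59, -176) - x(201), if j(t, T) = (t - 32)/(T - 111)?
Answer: 13/41 - I*√26/201 ≈ 0.31707 - 0.025368*I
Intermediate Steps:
q(V) = √2*√V (q(V) = √(2*V) = √2*√V)
j(t, T) = (-32 + t)/(-111 + T)
x(E) = I*√26/E (x(E) = (√2*√(-13))/E = (√2*(I*√13))/E = (I*√26)/E = I*√26/E)
j(-59, -176) - x(201) = (-32 - 59)/(-111 - 176) - I*√26/201 = -91/(-287) - I*√26/201 = -1/287*(-91) - I*√26/201 = 13/41 - I*√26/201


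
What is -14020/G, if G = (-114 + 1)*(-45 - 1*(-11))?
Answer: -7010/1921 ≈ -3.6491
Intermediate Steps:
G = 3842 (G = -113*(-45 + 11) = -113*(-34) = 3842)
-14020/G = -14020/3842 = -14020*1/3842 = -7010/1921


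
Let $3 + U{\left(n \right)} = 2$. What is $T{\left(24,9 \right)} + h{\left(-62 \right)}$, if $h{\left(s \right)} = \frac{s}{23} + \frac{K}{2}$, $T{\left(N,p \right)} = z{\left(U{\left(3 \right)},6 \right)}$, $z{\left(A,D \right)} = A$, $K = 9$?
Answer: $\frac{37}{46} \approx 0.80435$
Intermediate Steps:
$U{\left(n \right)} = -1$ ($U{\left(n \right)} = -3 + 2 = -1$)
$T{\left(N,p \right)} = -1$
$h{\left(s \right)} = \frac{9}{2} + \frac{s}{23}$ ($h{\left(s \right)} = \frac{s}{23} + \frac{9}{2} = \frac{9}{2} + \frac{s}{23}$)
$T{\left(24,9 \right)} + h{\left(-62 \right)} = -1 + \left(\frac{9}{2} + \frac{1}{23} \left(-62\right)\right) = -1 + \left(\frac{9}{2} - \frac{62}{23}\right) = -1 + \frac{83}{46} = \frac{37}{46}$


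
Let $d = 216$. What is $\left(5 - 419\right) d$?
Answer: $-89424$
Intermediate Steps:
$\left(5 - 419\right) d = \left(5 - 419\right) 216 = \left(-414\right) 216 = -89424$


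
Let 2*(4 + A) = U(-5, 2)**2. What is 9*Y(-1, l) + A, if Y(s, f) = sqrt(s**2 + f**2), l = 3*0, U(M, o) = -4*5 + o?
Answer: 167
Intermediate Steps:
U(M, o) = -20 + o
l = 0
Y(s, f) = sqrt(f**2 + s**2)
A = 158 (A = -4 + (-20 + 2)**2/2 = -4 + (1/2)*(-18)**2 = -4 + (1/2)*324 = -4 + 162 = 158)
9*Y(-1, l) + A = 9*sqrt(0**2 + (-1)**2) + 158 = 9*sqrt(0 + 1) + 158 = 9*sqrt(1) + 158 = 9*1 + 158 = 9 + 158 = 167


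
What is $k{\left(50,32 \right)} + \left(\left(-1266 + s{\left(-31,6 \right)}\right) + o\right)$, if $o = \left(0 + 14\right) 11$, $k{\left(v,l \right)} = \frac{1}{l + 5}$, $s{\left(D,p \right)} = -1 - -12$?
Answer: $- \frac{40736}{37} \approx -1101.0$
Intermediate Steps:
$s{\left(D,p \right)} = 11$ ($s{\left(D,p \right)} = -1 + 12 = 11$)
$k{\left(v,l \right)} = \frac{1}{5 + l}$
$o = 154$ ($o = 14 \cdot 11 = 154$)
$k{\left(50,32 \right)} + \left(\left(-1266 + s{\left(-31,6 \right)}\right) + o\right) = \frac{1}{5 + 32} + \left(\left(-1266 + 11\right) + 154\right) = \frac{1}{37} + \left(-1255 + 154\right) = \frac{1}{37} - 1101 = - \frac{40736}{37}$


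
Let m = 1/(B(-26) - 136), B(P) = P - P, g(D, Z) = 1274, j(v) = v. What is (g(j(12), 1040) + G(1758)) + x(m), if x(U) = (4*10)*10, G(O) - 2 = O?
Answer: 3434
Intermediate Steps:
G(O) = 2 + O
B(P) = 0
m = -1/136 (m = 1/(0 - 136) = 1/(-136) = -1/136 ≈ -0.0073529)
x(U) = 400 (x(U) = 40*10 = 400)
(g(j(12), 1040) + G(1758)) + x(m) = (1274 + (2 + 1758)) + 400 = (1274 + 1760) + 400 = 3034 + 400 = 3434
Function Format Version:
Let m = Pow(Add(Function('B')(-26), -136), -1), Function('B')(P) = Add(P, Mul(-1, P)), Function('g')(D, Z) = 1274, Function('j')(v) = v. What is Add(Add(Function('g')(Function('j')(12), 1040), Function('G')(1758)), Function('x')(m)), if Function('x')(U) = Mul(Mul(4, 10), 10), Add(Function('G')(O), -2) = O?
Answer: 3434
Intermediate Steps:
Function('G')(O) = Add(2, O)
Function('B')(P) = 0
m = Rational(-1, 136) (m = Pow(Add(0, -136), -1) = Pow(-136, -1) = Rational(-1, 136) ≈ -0.0073529)
Function('x')(U) = 400 (Function('x')(U) = Mul(40, 10) = 400)
Add(Add(Function('g')(Function('j')(12), 1040), Function('G')(1758)), Function('x')(m)) = Add(Add(1274, Add(2, 1758)), 400) = Add(Add(1274, 1760), 400) = Add(3034, 400) = 3434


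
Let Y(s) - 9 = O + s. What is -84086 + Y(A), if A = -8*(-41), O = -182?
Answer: -83931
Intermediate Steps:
A = 328
Y(s) = -173 + s (Y(s) = 9 + (-182 + s) = -173 + s)
-84086 + Y(A) = -84086 + (-173 + 328) = -84086 + 155 = -83931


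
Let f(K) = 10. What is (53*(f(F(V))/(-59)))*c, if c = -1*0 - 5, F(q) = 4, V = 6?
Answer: 2650/59 ≈ 44.915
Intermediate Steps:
c = -5 (c = 0 - 5 = -5)
(53*(f(F(V))/(-59)))*c = (53*(10/(-59)))*(-5) = (53*(10*(-1/59)))*(-5) = (53*(-10/59))*(-5) = -530/59*(-5) = 2650/59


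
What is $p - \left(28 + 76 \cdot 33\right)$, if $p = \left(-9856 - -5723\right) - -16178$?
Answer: $9509$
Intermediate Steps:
$p = 12045$ ($p = \left(-9856 + 5723\right) + 16178 = -4133 + 16178 = 12045$)
$p - \left(28 + 76 \cdot 33\right) = 12045 - \left(28 + 76 \cdot 33\right) = 12045 - \left(28 + 2508\right) = 12045 - 2536 = 9509$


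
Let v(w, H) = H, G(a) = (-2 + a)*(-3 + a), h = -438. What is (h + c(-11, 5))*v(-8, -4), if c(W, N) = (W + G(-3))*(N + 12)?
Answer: 460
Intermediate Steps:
G(a) = (-3 + a)*(-2 + a)
c(W, N) = (12 + N)*(30 + W) (c(W, N) = (W + (6 + (-3)² - 5*(-3)))*(N + 12) = (W + (6 + 9 + 15))*(12 + N) = (W + 30)*(12 + N) = (30 + W)*(12 + N) = (12 + N)*(30 + W))
(h + c(-11, 5))*v(-8, -4) = (-438 + (360 + 12*(-11) + 30*5 + 5*(-11)))*(-4) = (-438 + (360 - 132 + 150 - 55))*(-4) = (-438 + 323)*(-4) = -115*(-4) = 460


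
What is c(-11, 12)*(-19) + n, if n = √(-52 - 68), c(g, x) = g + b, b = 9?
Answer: 38 + 2*I*√30 ≈ 38.0 + 10.954*I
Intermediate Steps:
c(g, x) = 9 + g (c(g, x) = g + 9 = 9 + g)
n = 2*I*√30 (n = √(-120) = 2*I*√30 ≈ 10.954*I)
c(-11, 12)*(-19) + n = (9 - 11)*(-19) + 2*I*√30 = -2*(-19) + 2*I*√30 = 38 + 2*I*√30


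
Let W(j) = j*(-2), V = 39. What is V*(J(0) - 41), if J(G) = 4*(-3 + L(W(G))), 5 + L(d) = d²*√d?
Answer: -2847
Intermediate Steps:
W(j) = -2*j
L(d) = -5 + d^(5/2) (L(d) = -5 + d²*√d = -5 + d^(5/2))
J(G) = -32 + 16*√2*(-G)^(5/2) (J(G) = 4*(-3 + (-5 + (-2*G)^(5/2))) = 4*(-3 + (-5 + 4*√2*(-G)^(5/2))) = 4*(-8 + 4*√2*(-G)^(5/2)) = -32 + 16*√2*(-G)^(5/2))
V*(J(0) - 41) = 39*((-32 + 16*√2*(-1*0)^(5/2)) - 41) = 39*((-32 + 16*√2*0^(5/2)) - 41) = 39*((-32 + 16*√2*0) - 41) = 39*((-32 + 0) - 41) = 39*(-32 - 41) = 39*(-73) = -2847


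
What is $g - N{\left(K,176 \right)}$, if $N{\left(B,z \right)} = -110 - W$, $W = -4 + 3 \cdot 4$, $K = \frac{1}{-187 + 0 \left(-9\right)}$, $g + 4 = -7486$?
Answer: $-7372$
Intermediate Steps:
$g = -7490$ ($g = -4 - 7486 = -7490$)
$K = - \frac{1}{187}$ ($K = \frac{1}{-187 + 0} = \frac{1}{-187} = - \frac{1}{187} \approx -0.0053476$)
$W = 8$ ($W = -4 + 12 = 8$)
$N{\left(B,z \right)} = -118$ ($N{\left(B,z \right)} = -110 - 8 = -118$)
$g - N{\left(K,176 \right)} = -7490 - -118 = -7490 + 118 = -7372$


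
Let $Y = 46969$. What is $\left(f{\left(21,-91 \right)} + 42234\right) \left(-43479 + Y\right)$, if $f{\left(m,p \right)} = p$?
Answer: $147079070$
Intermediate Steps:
$\left(f{\left(21,-91 \right)} + 42234\right) \left(-43479 + Y\right) = \left(-91 + 42234\right) \left(-43479 + 46969\right) = 42143 \cdot 3490 = 147079070$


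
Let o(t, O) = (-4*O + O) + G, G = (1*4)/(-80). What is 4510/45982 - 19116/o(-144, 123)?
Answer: 8806563275/169696571 ≈ 51.896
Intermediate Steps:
G = -1/20 (G = 4*(-1/80) = -1/20 ≈ -0.050000)
o(t, O) = -1/20 - 3*O (o(t, O) = (-4*O + O) - 1/20 = -3*O - 1/20 = -1/20 - 3*O)
4510/45982 - 19116/o(-144, 123) = 4510/45982 - 19116/(-1/20 - 3*123) = 4510*(1/45982) - 19116/(-1/20 - 369) = 2255/22991 - 19116/(-7381/20) = 2255/22991 - 19116*(-20/7381) = 2255/22991 + 382320/7381 = 8806563275/169696571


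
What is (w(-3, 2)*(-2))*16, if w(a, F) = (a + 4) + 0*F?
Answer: -32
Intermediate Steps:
w(a, F) = 4 + a (w(a, F) = (4 + a) + 0 = 4 + a)
(w(-3, 2)*(-2))*16 = ((4 - 3)*(-2))*16 = (1*(-2))*16 = -2*16 = -32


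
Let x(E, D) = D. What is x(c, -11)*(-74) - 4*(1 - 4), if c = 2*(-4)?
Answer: 826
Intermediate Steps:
c = -8
x(c, -11)*(-74) - 4*(1 - 4) = -11*(-74) - 4*(1 - 4) = 814 - 4*(-3) = 814 + 12 = 826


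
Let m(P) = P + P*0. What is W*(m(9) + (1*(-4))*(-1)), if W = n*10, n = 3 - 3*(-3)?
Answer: 1560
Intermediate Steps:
n = 12 (n = 3 + 9 = 12)
m(P) = P (m(P) = P + 0 = P)
W = 120 (W = 12*10 = 120)
W*(m(9) + (1*(-4))*(-1)) = 120*(9 + (1*(-4))*(-1)) = 120*(9 - 4*(-1)) = 120*(9 + 4) = 120*13 = 1560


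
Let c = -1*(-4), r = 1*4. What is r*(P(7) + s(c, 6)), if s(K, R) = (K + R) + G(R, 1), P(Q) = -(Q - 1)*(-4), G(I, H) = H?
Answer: 140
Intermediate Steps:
r = 4
c = 4
P(Q) = -4 + 4*Q (P(Q) = -(-1 + Q)*(-4) = (1 - Q)*(-4) = -4 + 4*Q)
s(K, R) = 1 + K + R (s(K, R) = (K + R) + 1 = 1 + K + R)
r*(P(7) + s(c, 6)) = 4*((-4 + 4*7) + (1 + 4 + 6)) = 4*((-4 + 28) + 11) = 4*(24 + 11) = 4*35 = 140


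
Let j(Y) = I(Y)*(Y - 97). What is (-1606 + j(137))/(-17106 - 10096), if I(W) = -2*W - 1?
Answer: 6303/13601 ≈ 0.46342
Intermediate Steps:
I(W) = -1 - 2*W
j(Y) = (-1 - 2*Y)*(-97 + Y) (j(Y) = (-1 - 2*Y)*(Y - 97) = (-1 - 2*Y)*(-97 + Y))
(-1606 + j(137))/(-17106 - 10096) = (-1606 - (1 + 2*137)*(-97 + 137))/(-17106 - 10096) = (-1606 - 1*(1 + 274)*40)/(-27202) = (-1606 - 1*275*40)*(-1/27202) = (-1606 - 11000)*(-1/27202) = -12606*(-1/27202) = 6303/13601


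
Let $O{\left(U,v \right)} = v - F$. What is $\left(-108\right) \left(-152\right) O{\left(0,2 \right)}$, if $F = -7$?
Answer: $147744$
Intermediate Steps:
$O{\left(U,v \right)} = 7 + v$ ($O{\left(U,v \right)} = v - -7 = v + 7 = 7 + v$)
$\left(-108\right) \left(-152\right) O{\left(0,2 \right)} = \left(-108\right) \left(-152\right) \left(7 + 2\right) = 16416 \cdot 9 = 147744$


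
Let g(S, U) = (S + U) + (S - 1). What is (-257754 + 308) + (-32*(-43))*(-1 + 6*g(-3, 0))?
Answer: -316614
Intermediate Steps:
g(S, U) = -1 + U + 2*S (g(S, U) = (S + U) + (-1 + S) = -1 + U + 2*S)
(-257754 + 308) + (-32*(-43))*(-1 + 6*g(-3, 0)) = (-257754 + 308) + (-32*(-43))*(-1 + 6*(-1 + 0 + 2*(-3))) = -257446 + 1376*(-1 + 6*(-1 + 0 - 6)) = -257446 + 1376*(-1 + 6*(-7)) = -257446 + 1376*(-1 - 42) = -257446 + 1376*(-43) = -257446 - 59168 = -316614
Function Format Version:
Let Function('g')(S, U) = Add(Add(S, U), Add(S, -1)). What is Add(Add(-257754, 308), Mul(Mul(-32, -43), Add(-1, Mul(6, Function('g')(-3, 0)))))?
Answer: -316614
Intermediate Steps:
Function('g')(S, U) = Add(-1, U, Mul(2, S)) (Function('g')(S, U) = Add(Add(S, U), Add(-1, S)) = Add(-1, U, Mul(2, S)))
Add(Add(-257754, 308), Mul(Mul(-32, -43), Add(-1, Mul(6, Function('g')(-3, 0))))) = Add(Add(-257754, 308), Mul(Mul(-32, -43), Add(-1, Mul(6, Add(-1, 0, Mul(2, -3)))))) = Add(-257446, Mul(1376, Add(-1, Mul(6, Add(-1, 0, -6))))) = Add(-257446, Mul(1376, Add(-1, Mul(6, -7)))) = Add(-257446, Mul(1376, Add(-1, -42))) = Add(-257446, Mul(1376, -43)) = Add(-257446, -59168) = -316614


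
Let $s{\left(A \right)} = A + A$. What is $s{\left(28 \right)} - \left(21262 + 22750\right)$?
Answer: $-43956$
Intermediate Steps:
$s{\left(A \right)} = 2 A$
$s{\left(28 \right)} - \left(21262 + 22750\right) = 2 \cdot 28 - \left(21262 + 22750\right) = 56 - 44012 = -43956$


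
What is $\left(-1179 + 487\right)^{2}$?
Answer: $478864$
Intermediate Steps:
$\left(-1179 + 487\right)^{2} = \left(-692\right)^{2} = 478864$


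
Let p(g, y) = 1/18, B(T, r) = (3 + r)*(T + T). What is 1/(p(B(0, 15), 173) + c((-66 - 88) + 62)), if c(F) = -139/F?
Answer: 828/1297 ≈ 0.63840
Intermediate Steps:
B(T, r) = 2*T*(3 + r) (B(T, r) = (3 + r)*(2*T) = 2*T*(3 + r))
p(g, y) = 1/18
1/(p(B(0, 15), 173) + c((-66 - 88) + 62)) = 1/(1/18 - 139/((-66 - 88) + 62)) = 1/(1/18 - 139/(-154 + 62)) = 1/(1/18 - 139/(-92)) = 1/(1/18 - 139*(-1/92)) = 1/(1/18 + 139/92) = 1/(1297/828) = 828/1297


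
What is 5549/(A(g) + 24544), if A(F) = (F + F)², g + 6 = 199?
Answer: 5549/173540 ≈ 0.031975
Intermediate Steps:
g = 193 (g = -6 + 199 = 193)
A(F) = 4*F² (A(F) = (2*F)² = 4*F²)
5549/(A(g) + 24544) = 5549/(4*193² + 24544) = 5549/(4*37249 + 24544) = 5549/(148996 + 24544) = 5549/173540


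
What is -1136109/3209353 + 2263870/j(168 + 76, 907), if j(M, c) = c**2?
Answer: 6330939043369/2640171036097 ≈ 2.3979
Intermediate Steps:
-1136109/3209353 + 2263870/j(168 + 76, 907) = -1136109/3209353 + 2263870/(907**2) = -1136109*1/3209353 + 2263870/822649 = -1136109/3209353 + 2263870*(1/822649) = -1136109/3209353 + 2263870/822649 = 6330939043369/2640171036097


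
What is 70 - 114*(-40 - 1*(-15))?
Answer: 2920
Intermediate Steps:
70 - 114*(-40 - 1*(-15)) = 70 - 114*(-40 + 15) = 70 - 114*(-25) = 70 + 2850 = 2920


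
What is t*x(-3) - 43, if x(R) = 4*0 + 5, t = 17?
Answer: 42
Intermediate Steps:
x(R) = 5 (x(R) = 0 + 5 = 5)
t*x(-3) - 43 = 17*5 - 43 = 85 - 43 = 42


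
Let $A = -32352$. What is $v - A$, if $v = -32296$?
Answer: $56$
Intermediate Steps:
$v - A = -32296 - -32352 = -32296 + 32352 = 56$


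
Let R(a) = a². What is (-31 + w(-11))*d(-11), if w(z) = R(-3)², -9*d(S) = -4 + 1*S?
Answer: 250/3 ≈ 83.333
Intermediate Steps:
d(S) = 4/9 - S/9 (d(S) = -(-4 + 1*S)/9 = -(-4 + S)/9 = 4/9 - S/9)
w(z) = 81 (w(z) = ((-3)²)² = 9² = 81)
(-31 + w(-11))*d(-11) = (-31 + 81)*(4/9 - ⅑*(-11)) = 50*(4/9 + 11/9) = 50*(5/3) = 250/3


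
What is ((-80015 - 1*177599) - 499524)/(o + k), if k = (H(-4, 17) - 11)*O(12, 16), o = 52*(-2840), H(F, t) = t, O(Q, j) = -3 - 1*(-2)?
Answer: 378569/73843 ≈ 5.1267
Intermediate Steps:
O(Q, j) = -1 (O(Q, j) = -3 + 2 = -1)
o = -147680
k = -6 (k = (17 - 11)*(-1) = 6*(-1) = -6)
((-80015 - 1*177599) - 499524)/(o + k) = ((-80015 - 1*177599) - 499524)/(-147680 - 6) = ((-80015 - 177599) - 499524)/(-147686) = (-257614 - 499524)*(-1/147686) = -757138*(-1/147686) = 378569/73843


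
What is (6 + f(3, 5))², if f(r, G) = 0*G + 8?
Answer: 196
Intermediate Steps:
f(r, G) = 8 (f(r, G) = 0 + 8 = 8)
(6 + f(3, 5))² = (6 + 8)² = 14² = 196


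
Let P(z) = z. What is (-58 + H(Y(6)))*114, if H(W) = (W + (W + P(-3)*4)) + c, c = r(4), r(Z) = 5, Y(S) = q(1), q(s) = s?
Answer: -7182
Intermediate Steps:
Y(S) = 1
c = 5
H(W) = -7 + 2*W (H(W) = (W + (W - 3*4)) + 5 = (W + (W - 12)) + 5 = (W + (-12 + W)) + 5 = (-12 + 2*W) + 5 = -7 + 2*W)
(-58 + H(Y(6)))*114 = (-58 + (-7 + 2*1))*114 = (-58 + (-7 + 2))*114 = (-58 - 5)*114 = -63*114 = -7182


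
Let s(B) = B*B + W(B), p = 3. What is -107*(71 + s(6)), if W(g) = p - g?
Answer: -11128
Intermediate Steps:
W(g) = 3 - g
s(B) = 3 + B² - B (s(B) = B*B + (3 - B) = B² + (3 - B) = 3 + B² - B)
-107*(71 + s(6)) = -107*(71 + (3 + 6² - 1*6)) = -107*(71 + (3 + 36 - 6)) = -107*(71 + 33) = -107*104 = -11128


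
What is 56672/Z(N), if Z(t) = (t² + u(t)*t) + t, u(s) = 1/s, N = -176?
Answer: 56672/30801 ≈ 1.8399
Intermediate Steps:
Z(t) = 1 + t + t² (Z(t) = (t² + t/t) + t = (t² + 1) + t = (1 + t²) + t = 1 + t + t²)
56672/Z(N) = 56672/(1 - 176*(1 - 176)) = 56672/(1 - 176*(-175)) = 56672/(1 + 30800) = 56672/30801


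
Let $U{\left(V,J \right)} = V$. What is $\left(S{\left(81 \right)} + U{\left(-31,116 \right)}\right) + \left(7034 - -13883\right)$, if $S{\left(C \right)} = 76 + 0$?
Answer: $20962$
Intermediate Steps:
$S{\left(C \right)} = 76$
$\left(S{\left(81 \right)} + U{\left(-31,116 \right)}\right) + \left(7034 - -13883\right) = \left(76 - 31\right) + \left(7034 - -13883\right) = 45 + \left(7034 + 13883\right) = 45 + 20917 = 20962$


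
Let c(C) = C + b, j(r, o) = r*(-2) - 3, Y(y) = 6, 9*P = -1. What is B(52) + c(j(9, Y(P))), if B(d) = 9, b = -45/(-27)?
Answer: -31/3 ≈ -10.333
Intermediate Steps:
b = 5/3 (b = -45*(-1/27) = 5/3 ≈ 1.6667)
P = -⅑ (P = (⅑)*(-1) = -⅑ ≈ -0.11111)
j(r, o) = -3 - 2*r (j(r, o) = -2*r - 3 = -3 - 2*r)
c(C) = 5/3 + C (c(C) = C + 5/3 = 5/3 + C)
B(52) + c(j(9, Y(P))) = 9 + (5/3 + (-3 - 2*9)) = 9 + (5/3 + (-3 - 18)) = 9 + (5/3 - 21) = 9 - 58/3 = -31/3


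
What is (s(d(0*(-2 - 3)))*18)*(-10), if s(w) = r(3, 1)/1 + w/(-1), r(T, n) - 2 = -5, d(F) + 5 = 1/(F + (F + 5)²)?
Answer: -1764/5 ≈ -352.80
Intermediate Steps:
d(F) = -5 + 1/(F + (5 + F)²) (d(F) = -5 + 1/(F + (F + 5)²) = -5 + 1/(F + (5 + F)²))
r(T, n) = -3 (r(T, n) = 2 - 5 = -3)
s(w) = -3 - w (s(w) = -3/1 + w/(-1) = -3*1 + w*(-1) = -3 - w)
(s(d(0*(-2 - 3)))*18)*(-10) = ((-3 - (1 - 0*(-2 - 3) - 5*(5 + 0*(-2 - 3))²)/(0*(-2 - 3) + (5 + 0*(-2 - 3))²))*18)*(-10) = ((-3 - (1 - 0*(-5) - 5*(5 + 0*(-5))²)/(0*(-5) + (5 + 0*(-5))²))*18)*(-10) = ((-3 - (1 - 5*0 - 5*(5 + 0)²)/(0 + (5 + 0)²))*18)*(-10) = ((-3 - (1 + 0 - 5*5²)/(0 + 5²))*18)*(-10) = ((-3 - (1 + 0 - 5*25)/(0 + 25))*18)*(-10) = ((-3 - (1 + 0 - 125)/25)*18)*(-10) = ((-3 - (-124)/25)*18)*(-10) = ((-3 - 1*(-124/25))*18)*(-10) = ((-3 + 124/25)*18)*(-10) = ((49/25)*18)*(-10) = (882/25)*(-10) = -1764/5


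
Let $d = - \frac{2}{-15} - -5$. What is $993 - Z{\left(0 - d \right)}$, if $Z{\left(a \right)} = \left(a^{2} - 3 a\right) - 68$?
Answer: $\frac{229331}{225} \approx 1019.2$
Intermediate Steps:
$d = \frac{77}{15}$ ($d = \left(-2\right) \left(- \frac{1}{15}\right) + 5 = \frac{2}{15} + 5 = \frac{77}{15} \approx 5.1333$)
$Z{\left(a \right)} = -68 + a^{2} - 3 a$
$993 - Z{\left(0 - d \right)} = 993 - \left(-68 + \left(0 - \frac{77}{15}\right)^{2} - 3 \left(0 - \frac{77}{15}\right)\right) = 993 - \left(-68 + \left(- \frac{77}{15}\right)^{2} - - \frac{77}{5}\right) = 993 - \left(-68 + \frac{5929}{225} + \frac{77}{5}\right) = 993 - - \frac{5906}{225} = 993 + \frac{5906}{225} = \frac{229331}{225}$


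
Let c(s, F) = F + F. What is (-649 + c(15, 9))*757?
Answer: -477667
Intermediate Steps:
c(s, F) = 2*F
(-649 + c(15, 9))*757 = (-649 + 2*9)*757 = (-649 + 18)*757 = -631*757 = -477667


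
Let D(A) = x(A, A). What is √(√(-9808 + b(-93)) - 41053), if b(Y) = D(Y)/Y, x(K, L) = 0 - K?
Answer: √(-41053 + I*√9809) ≈ 0.244 + 202.62*I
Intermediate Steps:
x(K, L) = -K
D(A) = -A
b(Y) = -1 (b(Y) = (-Y)/Y = -1)
√(√(-9808 + b(-93)) - 41053) = √(√(-9808 - 1) - 41053) = √(√(-9809) - 41053) = √(I*√9809 - 41053) = √(-41053 + I*√9809)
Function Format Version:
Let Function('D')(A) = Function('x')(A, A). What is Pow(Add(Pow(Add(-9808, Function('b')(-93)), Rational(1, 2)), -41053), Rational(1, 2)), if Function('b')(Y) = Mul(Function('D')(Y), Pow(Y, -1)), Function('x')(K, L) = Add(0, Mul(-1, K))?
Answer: Pow(Add(-41053, Mul(I, Pow(9809, Rational(1, 2)))), Rational(1, 2)) ≈ Add(0.244, Mul(202.62, I))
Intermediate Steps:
Function('x')(K, L) = Mul(-1, K)
Function('D')(A) = Mul(-1, A)
Function('b')(Y) = -1 (Function('b')(Y) = Mul(Mul(-1, Y), Pow(Y, -1)) = -1)
Pow(Add(Pow(Add(-9808, Function('b')(-93)), Rational(1, 2)), -41053), Rational(1, 2)) = Pow(Add(Pow(Add(-9808, -1), Rational(1, 2)), -41053), Rational(1, 2)) = Pow(Add(Pow(-9809, Rational(1, 2)), -41053), Rational(1, 2)) = Pow(Add(Mul(I, Pow(9809, Rational(1, 2))), -41053), Rational(1, 2)) = Pow(Add(-41053, Mul(I, Pow(9809, Rational(1, 2)))), Rational(1, 2))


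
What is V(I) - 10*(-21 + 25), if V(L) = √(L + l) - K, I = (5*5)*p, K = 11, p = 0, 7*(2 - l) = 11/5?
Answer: -51 + √2065/35 ≈ -49.702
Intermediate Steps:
l = 59/35 (l = 2 - 11/(7*5) = 2 - ⅐*11/5 = 2 - 11/35 = 59/35 ≈ 1.6857)
I = 0 (I = (5*5)*0 = 25*0 = 0)
V(L) = -11 + √(59/35 + L) (V(L) = √(L + 59/35) - 1*11 = √(59/35 + L) - 11 = -11 + √(59/35 + L))
V(I) - 10*(-21 + 25) = (-11 + √(2065 + 1225*0)/35) - 10*(-21 + 25) = (-11 + √(2065 + 0)/35) - 10*4 = (-11 + √2065/35) - 1*40 = (-11 + √2065/35) - 40 = -51 + √2065/35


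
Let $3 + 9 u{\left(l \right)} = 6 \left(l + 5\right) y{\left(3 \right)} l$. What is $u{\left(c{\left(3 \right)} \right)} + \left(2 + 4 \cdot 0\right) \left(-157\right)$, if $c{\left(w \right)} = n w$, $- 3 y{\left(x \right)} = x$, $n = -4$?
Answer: $- \frac{1111}{3} \approx -370.33$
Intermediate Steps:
$y{\left(x \right)} = - \frac{x}{3}$
$c{\left(w \right)} = - 4 w$
$u{\left(l \right)} = - \frac{1}{3} + \frac{l \left(-30 - 6 l\right)}{9}$ ($u{\left(l \right)} = - \frac{1}{3} + \frac{6 \left(l + 5\right) \left(\left(- \frac{1}{3}\right) 3\right) l}{9} = - \frac{1}{3} + \frac{6 \left(5 + l\right) \left(-1\right) l}{9} = - \frac{1}{3} + \frac{\left(30 + 6 l\right) \left(-1\right) l}{9} = - \frac{1}{3} + \frac{\left(-30 - 6 l\right) l}{9} = - \frac{1}{3} + \frac{l \left(-30 - 6 l\right)}{9}$)
$u{\left(c{\left(3 \right)} \right)} + \left(2 + 4 \cdot 0\right) \left(-157\right) = \left(- \frac{1}{3} - \frac{10 \left(\left(-4\right) 3\right)}{3} - \frac{2 \left(\left(-4\right) 3\right)^{2}}{3}\right) + \left(2 + 4 \cdot 0\right) \left(-157\right) = \left(- \frac{1}{3} - -40 - \frac{2 \left(-12\right)^{2}}{3}\right) + \left(2 + 0\right) \left(-157\right) = \left(- \frac{1}{3} + 40 - 96\right) + 2 \left(-157\right) = \left(- \frac{1}{3} + 40 - 96\right) - 314 = - \frac{169}{3} - 314 = - \frac{1111}{3}$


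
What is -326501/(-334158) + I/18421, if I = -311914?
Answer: -98214083491/6155524518 ≈ -15.955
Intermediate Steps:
-326501/(-334158) + I/18421 = -326501/(-334158) - 311914/18421 = -326501*(-1/334158) - 311914*1/18421 = 326501/334158 - 311914/18421 = -98214083491/6155524518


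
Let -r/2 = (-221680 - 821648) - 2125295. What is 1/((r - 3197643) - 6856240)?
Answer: -1/3716637 ≈ -2.6906e-7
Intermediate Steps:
r = 6337246 (r = -2*((-221680 - 821648) - 2125295) = -2*(-1043328 - 2125295) = -2*(-3168623) = 6337246)
1/((r - 3197643) - 6856240) = 1/((6337246 - 3197643) - 6856240) = 1/(3139603 - 6856240) = 1/(-3716637) = -1/3716637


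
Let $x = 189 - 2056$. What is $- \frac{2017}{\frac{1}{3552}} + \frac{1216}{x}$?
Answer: $- \frac{13375906144}{1867} \approx -7.1644 \cdot 10^{6}$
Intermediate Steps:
$x = -1867$
$- \frac{2017}{\frac{1}{3552}} + \frac{1216}{x} = - \frac{2017}{\frac{1}{3552}} + \frac{1216}{-1867} = - 2017 \frac{1}{\frac{1}{3552}} + 1216 \left(- \frac{1}{1867}\right) = \left(-2017\right) 3552 - \frac{1216}{1867} = -7164384 - \frac{1216}{1867} = - \frac{13375906144}{1867}$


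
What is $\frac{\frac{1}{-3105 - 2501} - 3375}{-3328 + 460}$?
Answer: $\frac{18920251}{16078008} \approx 1.1768$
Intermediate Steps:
$\frac{\frac{1}{-3105 - 2501} - 3375}{-3328 + 460} = \frac{\frac{1}{-5606} - 3375}{-2868} = \left(- \frac{1}{5606} - 3375\right) \left(- \frac{1}{2868}\right) = \left(- \frac{18920251}{5606}\right) \left(- \frac{1}{2868}\right) = \frac{18920251}{16078008}$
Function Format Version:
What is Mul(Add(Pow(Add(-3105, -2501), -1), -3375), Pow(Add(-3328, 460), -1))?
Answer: Rational(18920251, 16078008) ≈ 1.1768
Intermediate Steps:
Mul(Add(Pow(Add(-3105, -2501), -1), -3375), Pow(Add(-3328, 460), -1)) = Mul(Add(Pow(-5606, -1), -3375), Pow(-2868, -1)) = Mul(Add(Rational(-1, 5606), -3375), Rational(-1, 2868)) = Mul(Rational(-18920251, 5606), Rational(-1, 2868)) = Rational(18920251, 16078008)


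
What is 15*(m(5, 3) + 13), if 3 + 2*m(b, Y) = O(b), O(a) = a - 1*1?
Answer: 405/2 ≈ 202.50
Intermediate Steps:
O(a) = -1 + a (O(a) = a - 1 = -1 + a)
m(b, Y) = -2 + b/2 (m(b, Y) = -3/2 + (-1 + b)/2 = -3/2 + (-½ + b/2) = -2 + b/2)
15*(m(5, 3) + 13) = 15*((-2 + (½)*5) + 13) = 15*((-2 + 5/2) + 13) = 15*(½ + 13) = 15*(27/2) = 405/2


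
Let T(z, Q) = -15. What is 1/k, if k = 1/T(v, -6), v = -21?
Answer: -15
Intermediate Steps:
k = -1/15 (k = 1/(-15) = -1/15 ≈ -0.066667)
1/k = 1/(-1/15) = -15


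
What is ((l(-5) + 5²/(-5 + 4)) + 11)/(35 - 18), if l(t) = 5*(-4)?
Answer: -2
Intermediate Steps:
l(t) = -20
((l(-5) + 5²/(-5 + 4)) + 11)/(35 - 18) = ((-20 + 5²/(-5 + 4)) + 11)/(35 - 18) = ((-20 + 25/(-1)) + 11)/17 = ((-20 + 25*(-1)) + 11)*(1/17) = ((-20 - 25) + 11)*(1/17) = (-45 + 11)*(1/17) = -34*1/17 = -2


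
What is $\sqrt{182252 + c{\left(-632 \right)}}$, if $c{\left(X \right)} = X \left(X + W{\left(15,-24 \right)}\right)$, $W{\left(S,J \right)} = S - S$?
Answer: $2 \sqrt{145419} \approx 762.68$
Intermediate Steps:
$W{\left(S,J \right)} = 0$
$c{\left(X \right)} = X^{2}$ ($c{\left(X \right)} = X \left(X + 0\right) = X X = X^{2}$)
$\sqrt{182252 + c{\left(-632 \right)}} = \sqrt{182252 + \left(-632\right)^{2}} = \sqrt{182252 + 399424} = \sqrt{581676} = 2 \sqrt{145419}$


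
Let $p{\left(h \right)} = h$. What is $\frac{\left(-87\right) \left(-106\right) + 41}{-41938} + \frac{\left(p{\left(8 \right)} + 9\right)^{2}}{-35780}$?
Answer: $- \frac{171775111}{750270820} \approx -0.22895$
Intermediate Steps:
$\frac{\left(-87\right) \left(-106\right) + 41}{-41938} + \frac{\left(p{\left(8 \right)} + 9\right)^{2}}{-35780} = \frac{\left(-87\right) \left(-106\right) + 41}{-41938} + \frac{\left(8 + 9\right)^{2}}{-35780} = \left(9222 + 41\right) \left(- \frac{1}{41938}\right) + 17^{2} \left(- \frac{1}{35780}\right) = 9263 \left(- \frac{1}{41938}\right) + 289 \left(- \frac{1}{35780}\right) = - \frac{9263}{41938} - \frac{289}{35780} = - \frac{171775111}{750270820}$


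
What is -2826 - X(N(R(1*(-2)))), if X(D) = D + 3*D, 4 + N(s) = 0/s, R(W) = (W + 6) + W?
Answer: -2810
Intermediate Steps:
R(W) = 6 + 2*W (R(W) = (6 + W) + W = 6 + 2*W)
N(s) = -4 (N(s) = -4 + 0/s = -4 + 0 = -4)
X(D) = 4*D
-2826 - X(N(R(1*(-2)))) = -2826 - 4*(-4) = -2826 - 1*(-16) = -2826 + 16 = -2810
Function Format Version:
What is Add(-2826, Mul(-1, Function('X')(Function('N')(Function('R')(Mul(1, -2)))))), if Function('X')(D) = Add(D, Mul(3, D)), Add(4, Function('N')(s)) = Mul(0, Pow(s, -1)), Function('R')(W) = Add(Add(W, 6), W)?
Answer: -2810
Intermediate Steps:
Function('R')(W) = Add(6, Mul(2, W)) (Function('R')(W) = Add(Add(6, W), W) = Add(6, Mul(2, W)))
Function('N')(s) = -4 (Function('N')(s) = Add(-4, Mul(0, Pow(s, -1))) = Add(-4, 0) = -4)
Function('X')(D) = Mul(4, D)
Add(-2826, Mul(-1, Function('X')(Function('N')(Function('R')(Mul(1, -2)))))) = Add(-2826, Mul(-1, Mul(4, -4))) = Add(-2826, Mul(-1, -16)) = Add(-2826, 16) = -2810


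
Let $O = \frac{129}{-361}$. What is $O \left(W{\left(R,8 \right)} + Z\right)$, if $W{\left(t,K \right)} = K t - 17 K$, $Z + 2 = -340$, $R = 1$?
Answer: $\frac{60630}{361} \approx 167.95$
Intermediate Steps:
$Z = -342$ ($Z = -2 - 340 = -342$)
$O = - \frac{129}{361}$ ($O = 129 \left(- \frac{1}{361}\right) = - \frac{129}{361} \approx -0.35734$)
$W{\left(t,K \right)} = - 17 K + K t$
$O \left(W{\left(R,8 \right)} + Z\right) = - \frac{129 \left(8 \left(-17 + 1\right) - 342\right)}{361} = - \frac{129 \left(8 \left(-16\right) - 342\right)}{361} = - \frac{129 \left(-128 - 342\right)}{361} = \left(- \frac{129}{361}\right) \left(-470\right) = \frac{60630}{361}$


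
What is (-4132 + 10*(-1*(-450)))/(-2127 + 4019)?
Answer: 92/473 ≈ 0.19450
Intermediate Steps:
(-4132 + 10*(-1*(-450)))/(-2127 + 4019) = (-4132 + 10*450)/1892 = (-4132 + 4500)*(1/1892) = 368*(1/1892) = 92/473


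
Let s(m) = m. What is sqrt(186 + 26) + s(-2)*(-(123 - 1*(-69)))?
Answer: 384 + 2*sqrt(53) ≈ 398.56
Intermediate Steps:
sqrt(186 + 26) + s(-2)*(-(123 - 1*(-69))) = sqrt(186 + 26) - (-2)*(123 - 1*(-69)) = sqrt(212) - (-2)*(123 + 69) = 2*sqrt(53) - (-2)*192 = 2*sqrt(53) - 2*(-192) = 2*sqrt(53) + 384 = 384 + 2*sqrt(53)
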